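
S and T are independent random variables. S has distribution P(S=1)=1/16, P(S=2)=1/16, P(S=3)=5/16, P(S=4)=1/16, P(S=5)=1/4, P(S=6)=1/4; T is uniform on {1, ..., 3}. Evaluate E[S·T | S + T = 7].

76/9

P(S + T = 7) = 3/16.
Summing ST·P(x,y) over outcomes with S + T = 7 gives 19/12.
E[S·T | S + T = 7] = (19/12) / (3/16) = 76/9.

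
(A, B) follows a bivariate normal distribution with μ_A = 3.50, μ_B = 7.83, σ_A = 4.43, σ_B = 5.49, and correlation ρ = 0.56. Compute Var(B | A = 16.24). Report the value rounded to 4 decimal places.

Var(B | A=x) = (1 − ρ²)·σ_B².
Var(B | A=16.24) = (5.49)²·(1 − (0.56)²) = 30.1401·0.6864 = 20.6882.

20.6882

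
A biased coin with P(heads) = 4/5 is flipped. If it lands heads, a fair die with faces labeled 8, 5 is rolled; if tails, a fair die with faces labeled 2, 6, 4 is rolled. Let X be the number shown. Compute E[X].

E[X | heads] = (8+5)/2 = 13/2.
E[X | tails] = (2+6+4)/3 = 4.
By the law of total expectation,
E[X] = (4/5)·(13/2) + (1/5)·(4) = 6.

6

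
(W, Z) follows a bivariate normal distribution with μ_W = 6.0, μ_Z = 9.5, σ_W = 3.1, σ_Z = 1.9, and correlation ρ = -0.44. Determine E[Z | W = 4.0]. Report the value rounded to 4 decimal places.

10.0394

The regression of Z on W has slope ρ·σ_Z/σ_W and passes through (μ_W, μ_Z).
E[Z | W=4.0] = 9.5 + (-0.44)·(1.9/3.1)·(4.0 − (6.0)) = 9.5 + (-0.26968)·(-2) = 10.0394.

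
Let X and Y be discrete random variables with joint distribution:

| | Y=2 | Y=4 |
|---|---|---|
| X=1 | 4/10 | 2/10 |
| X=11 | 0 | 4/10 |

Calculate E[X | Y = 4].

P(Y = 4) = 3/5.
Σ X·P over the event = 1·(2/10) + 11·(4/10) = 23/5.
E[X | Y = 4] = (23/5) / (3/5) = 23/3.

23/3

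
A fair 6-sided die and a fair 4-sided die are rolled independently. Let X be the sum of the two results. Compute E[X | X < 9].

P(X < 9) = 7/8.
Σ over the event: 2·1/24 + 3·1/12 + 4·1/8 + 5·1/6 + 6·1/6 + 7·1/6 + 8·1/8 = 29/6.
E[X | X < 9] = (29/6) / (7/8) = 116/21.

116/21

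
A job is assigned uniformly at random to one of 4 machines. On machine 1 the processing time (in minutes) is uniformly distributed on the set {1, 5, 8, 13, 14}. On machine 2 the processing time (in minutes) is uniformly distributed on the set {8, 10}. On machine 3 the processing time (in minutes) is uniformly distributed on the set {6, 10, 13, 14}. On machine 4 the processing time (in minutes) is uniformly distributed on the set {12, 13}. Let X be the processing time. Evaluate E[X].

E[X | machine 1] = (1+5+8+13+14)/5 = 41/5.
E[X | machine 2] = (8+10)/2 = 9.
E[X | machine 3] = (6+10+13+14)/4 = 43/4.
E[X | machine 4] = (12+13)/2 = 25/2.
E[X] = (1/4)·(41/5) + (1/4)·(9) + (1/4)·(43/4) + (1/4)·(25/2) = 809/80.

809/80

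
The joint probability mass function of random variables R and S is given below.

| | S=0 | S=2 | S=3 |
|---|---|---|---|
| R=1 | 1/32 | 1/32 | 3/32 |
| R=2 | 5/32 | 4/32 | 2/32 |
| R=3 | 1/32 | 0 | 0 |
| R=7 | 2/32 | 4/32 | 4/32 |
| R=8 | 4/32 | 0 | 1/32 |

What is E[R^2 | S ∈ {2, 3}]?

484/19

P(S ∈ {2, 3}) = 19/32.
Σ R^2·P over the event = 1·(1/32) + 1·(3/32) + 4·(4/32) + 4·(2/32) + 49·(4/32) + 49·(4/32) + 64·(1/32) = 121/8.
E[R^2 | S ∈ {2, 3}] = (121/8) / (19/32) = 484/19.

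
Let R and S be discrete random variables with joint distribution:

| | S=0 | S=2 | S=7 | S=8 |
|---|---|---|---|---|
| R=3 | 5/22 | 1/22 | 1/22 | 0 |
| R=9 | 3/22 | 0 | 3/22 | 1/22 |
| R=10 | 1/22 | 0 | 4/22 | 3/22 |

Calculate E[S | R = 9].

P(R = 9) = 7/22.
Σ S·P over the event = 0·(3/22) + 7·(3/22) + 8·(1/22) = 29/22.
E[S | R = 9] = (29/22) / (7/22) = 29/7.

29/7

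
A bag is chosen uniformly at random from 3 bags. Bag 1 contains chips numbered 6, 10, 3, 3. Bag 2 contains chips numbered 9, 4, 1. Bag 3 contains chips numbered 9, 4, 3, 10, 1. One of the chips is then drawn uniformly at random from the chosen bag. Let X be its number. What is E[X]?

467/90

E[X | bag 1] = (6+10+3+3)/4 = 11/2.
E[X | bag 2] = (9+4+1)/3 = 14/3.
E[X | bag 3] = (9+4+3+10+1)/5 = 27/5.
By the law of total expectation,
E[X] = (1/3)·(11/2) + (1/3)·(14/3) + (1/3)·(27/5) = 467/90.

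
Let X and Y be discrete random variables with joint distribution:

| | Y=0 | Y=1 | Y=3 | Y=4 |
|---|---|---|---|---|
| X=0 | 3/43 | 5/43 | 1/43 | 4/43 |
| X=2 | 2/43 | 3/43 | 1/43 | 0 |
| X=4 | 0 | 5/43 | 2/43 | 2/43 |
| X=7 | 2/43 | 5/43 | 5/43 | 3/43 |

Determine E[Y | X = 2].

P(X = 2) = 6/43.
Σ Y·P over the event = 0·(2/43) + 1·(3/43) + 3·(1/43) = 6/43.
E[Y | X = 2] = (6/43) / (6/43) = 1.

1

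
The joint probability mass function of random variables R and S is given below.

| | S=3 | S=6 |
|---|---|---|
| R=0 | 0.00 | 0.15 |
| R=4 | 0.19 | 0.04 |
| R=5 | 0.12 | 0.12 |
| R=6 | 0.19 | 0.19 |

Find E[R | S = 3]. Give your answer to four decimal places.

P(S = 3) = 0.50.
Summing R·P(R=x,S=y) over the conditioning event gives 2.50.
E[R | S = 3] = (2.50) / (0.50) = 5.0000.

5.0000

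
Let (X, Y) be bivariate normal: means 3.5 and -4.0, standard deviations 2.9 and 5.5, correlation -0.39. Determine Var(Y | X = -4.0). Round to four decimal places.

25.6490

For a bivariate normal, Var(Y | X=x) = σ_Y²(1 − ρ²).
Var(Y | X=-4.0) = (5.5)²·(1 − (-0.39)²) = 30.25·0.8479 = 25.6490.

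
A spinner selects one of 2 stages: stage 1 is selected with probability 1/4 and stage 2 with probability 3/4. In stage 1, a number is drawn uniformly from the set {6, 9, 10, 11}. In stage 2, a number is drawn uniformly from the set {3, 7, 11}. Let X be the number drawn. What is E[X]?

E[X | stage 1] = (6+9+10+11)/4 = 9.
E[X | stage 2] = (3+7+11)/3 = 7.
E[X] = (1/4)·(9) + (3/4)·(7) = 15/2.

15/2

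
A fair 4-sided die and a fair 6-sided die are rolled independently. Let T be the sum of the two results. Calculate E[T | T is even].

6

P(T is even) = 1/2.
Σ over the event: 2·1/24 + 4·1/8 + 6·1/6 + 8·1/8 + 10·1/24 = 3.
E[T | T is even] = (3) / (1/2) = 6.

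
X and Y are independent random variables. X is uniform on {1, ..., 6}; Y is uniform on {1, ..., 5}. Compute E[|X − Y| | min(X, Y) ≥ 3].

7/6

P(min(X, Y) ≥ 3) = 2/5.
Summing |X−Y|·P(x,y) over outcomes with min(X, Y) ≥ 3 gives 7/15.
E[|X − Y| | min(X, Y) ≥ 3] = (7/15) / (2/5) = 7/6.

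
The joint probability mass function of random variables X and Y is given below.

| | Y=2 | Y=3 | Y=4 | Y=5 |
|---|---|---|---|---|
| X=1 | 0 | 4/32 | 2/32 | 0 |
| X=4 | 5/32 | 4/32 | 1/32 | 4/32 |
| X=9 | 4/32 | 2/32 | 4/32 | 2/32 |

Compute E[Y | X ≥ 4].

43/13

P(X ≥ 4) = 13/16.
Σ Y·P over the event = 2·(5/32) + 3·(4/32) + 4·(1/32) + 5·(4/32) + 2·(4/32) + 3·(2/32) + 4·(4/32) + 5·(2/32) = 43/16.
E[Y | X ≥ 4] = (43/16) / (13/16) = 43/13.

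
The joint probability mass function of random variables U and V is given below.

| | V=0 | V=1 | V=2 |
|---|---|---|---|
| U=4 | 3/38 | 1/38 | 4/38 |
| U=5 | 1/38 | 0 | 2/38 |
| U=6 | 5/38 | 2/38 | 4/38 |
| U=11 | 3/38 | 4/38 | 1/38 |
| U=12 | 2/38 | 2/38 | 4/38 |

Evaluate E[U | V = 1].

28/3

P(V = 1) = 9/38.
Summing U·P(U=x,V=y) over the conditioning event gives 42/19.
E[U | V = 1] = (42/19) / (9/38) = 28/3.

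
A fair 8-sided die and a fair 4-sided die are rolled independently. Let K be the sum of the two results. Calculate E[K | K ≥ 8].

66/7

P(K ≥ 8) = 7/16.
Σ over the event: 8·1/8 + 9·1/8 + 10·3/32 + 11·1/16 + 12·1/32 = 33/8.
E[K | K ≥ 8] = (33/8) / (7/16) = 66/7.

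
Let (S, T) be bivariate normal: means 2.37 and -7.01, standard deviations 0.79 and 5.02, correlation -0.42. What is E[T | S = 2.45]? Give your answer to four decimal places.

-7.2235

The regression of T on S has slope ρ·σ_T/σ_S and passes through (μ_S, μ_T).
E[T | S=2.45] = -7.01 + (-0.42)·(5.02/0.79)·(2.45 − (2.37)) = -7.01 + (-2.6689)·(0.08) = -7.2235.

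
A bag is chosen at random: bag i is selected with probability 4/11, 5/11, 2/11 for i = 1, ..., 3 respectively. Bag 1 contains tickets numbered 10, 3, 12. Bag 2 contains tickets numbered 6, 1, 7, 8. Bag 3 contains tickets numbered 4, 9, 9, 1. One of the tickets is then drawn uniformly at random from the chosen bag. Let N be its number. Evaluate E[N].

E[N | bag 1] = (10+3+12)/3 = 25/3.
E[N | bag 2] = (6+1+7+8)/4 = 11/2.
E[N | bag 3] = (4+9+9+1)/4 = 23/4.
E[N] = (4/11)·(25/3) + (5/11)·(11/2) + (2/11)·(23/4) = 217/33.

217/33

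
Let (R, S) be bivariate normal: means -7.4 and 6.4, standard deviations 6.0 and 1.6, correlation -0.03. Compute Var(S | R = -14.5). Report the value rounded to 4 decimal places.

2.5577

Var(S | R=x) = (1 − ρ²)·σ_S².
Var(S | R=-14.5) = (1.6)²·(1 − (-0.03)²) = 2.56·0.9991 = 2.5577.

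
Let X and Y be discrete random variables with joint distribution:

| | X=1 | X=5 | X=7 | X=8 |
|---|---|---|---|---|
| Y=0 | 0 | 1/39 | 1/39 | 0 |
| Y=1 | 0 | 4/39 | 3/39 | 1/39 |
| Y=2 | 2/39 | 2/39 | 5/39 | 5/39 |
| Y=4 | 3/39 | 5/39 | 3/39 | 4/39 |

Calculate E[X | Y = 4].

27/5

P(Y = 4) = 5/13.
Σ X·P over the event = 1·(3/39) + 5·(5/39) + 7·(3/39) + 8·(4/39) = 27/13.
E[X | Y = 4] = (27/13) / (5/13) = 27/5.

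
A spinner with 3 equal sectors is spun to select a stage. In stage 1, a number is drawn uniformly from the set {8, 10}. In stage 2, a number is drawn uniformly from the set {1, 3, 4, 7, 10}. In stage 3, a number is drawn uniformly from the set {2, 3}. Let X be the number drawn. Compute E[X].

E[X | stage 1] = (8+10)/2 = 9.
E[X | stage 2] = (1+3+4+7+10)/5 = 5.
E[X | stage 3] = (2+3)/2 = 5/2.
By the law of total expectation,
E[X] = (1/3)·(9) + (1/3)·(5) + (1/3)·(5/2) = 11/2.

11/2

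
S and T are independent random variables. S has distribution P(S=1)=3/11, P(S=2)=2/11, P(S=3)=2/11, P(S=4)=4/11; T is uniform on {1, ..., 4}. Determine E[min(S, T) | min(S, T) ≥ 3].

P(min(S, T) ≥ 3) = 3/11.
Summing min(S,T)·P(x,y) over outcomes with min(S, T) ≥ 3 gives 10/11.
E[min(S, T) | min(S, T) ≥ 3] = (10/11) / (3/11) = 10/3.

10/3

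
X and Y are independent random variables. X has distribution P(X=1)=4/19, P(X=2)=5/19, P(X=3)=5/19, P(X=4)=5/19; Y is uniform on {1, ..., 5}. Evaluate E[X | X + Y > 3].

P(X + Y > 3) = 82/95.
Summing X·P(x,y) over outcomes with X + Y > 3 gives 227/95.
E[X | X + Y > 3] = (227/95) / (82/95) = 227/82.

227/82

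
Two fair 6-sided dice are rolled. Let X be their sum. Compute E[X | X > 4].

P(X > 4) = 5/6.
Σ over the event: 5·1/9 + 6·5/36 + 7·1/6 + 8·5/36 + 9·1/9 + 10·1/12 + 11·1/18 + 12·1/36 = 58/9.
E[X | X > 4] = (58/9) / (5/6) = 116/15.

116/15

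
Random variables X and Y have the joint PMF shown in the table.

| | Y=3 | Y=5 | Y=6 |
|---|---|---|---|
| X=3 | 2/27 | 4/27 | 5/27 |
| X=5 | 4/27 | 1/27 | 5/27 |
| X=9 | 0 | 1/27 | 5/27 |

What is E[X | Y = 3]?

13/3

P(Y = 3) = 2/9.
Σ X·P over the event = 3·(2/27) + 5·(4/27) = 26/27.
E[X | Y = 3] = (26/27) / (2/9) = 13/3.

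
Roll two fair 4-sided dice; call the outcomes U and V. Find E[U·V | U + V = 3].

2

Outcomes with U + V = 3: (1,2), (2,1), each with probability 1/16.
E[U·V | U + V = 3] = (2 + 2) / 2 = 2.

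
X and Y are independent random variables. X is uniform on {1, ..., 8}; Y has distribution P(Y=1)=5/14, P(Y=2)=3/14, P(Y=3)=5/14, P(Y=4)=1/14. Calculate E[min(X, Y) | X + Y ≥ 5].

187/86

P(X + Y ≥ 5) = 43/56.
Summing min(X,Y)·P(x,y) over outcomes with X + Y ≥ 5 gives 187/112.
E[min(X, Y) | X + Y ≥ 5] = (187/112) / (43/56) = 187/86.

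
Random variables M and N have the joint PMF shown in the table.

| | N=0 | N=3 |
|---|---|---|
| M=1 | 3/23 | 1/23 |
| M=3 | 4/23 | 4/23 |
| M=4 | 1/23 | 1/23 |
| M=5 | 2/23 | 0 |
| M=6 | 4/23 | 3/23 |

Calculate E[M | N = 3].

35/9

P(N = 3) = 9/23.
Summing M·P(M=x,N=y) over the conditioning event gives 35/23.
E[M | N = 3] = (35/23) / (9/23) = 35/9.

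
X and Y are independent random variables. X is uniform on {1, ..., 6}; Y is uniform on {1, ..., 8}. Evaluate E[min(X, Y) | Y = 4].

3

P(Y = 4) = 1/8.
Summing min(X,Y)·P(x,y) over outcomes with Y = 4 gives 3/8.
E[min(X, Y) | Y = 4] = (3/8) / (1/8) = 3.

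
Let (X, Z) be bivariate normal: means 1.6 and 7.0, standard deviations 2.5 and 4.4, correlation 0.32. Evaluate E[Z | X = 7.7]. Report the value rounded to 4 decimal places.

The regression of Z on X has slope ρ·σ_Z/σ_X and passes through (μ_X, μ_Z).
E[Z | X=7.7] = 7.0 + (0.32)·(4.4/2.5)·(7.7 − (1.6)) = 7.0 + (0.5632)·(6.1) = 10.4355.

10.4355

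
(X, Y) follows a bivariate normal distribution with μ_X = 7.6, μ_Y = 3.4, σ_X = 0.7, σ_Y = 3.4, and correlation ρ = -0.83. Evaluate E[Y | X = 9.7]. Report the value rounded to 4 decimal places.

The regression of Y on X has slope ρ·σ_Y/σ_X and passes through (μ_X, μ_Y).
E[Y | X=9.7] = 3.4 + (-0.83)·(3.4/0.7)·(9.7 − (7.6)) = 3.4 + (-4.03143)·(2.1) = -5.0660.

-5.0660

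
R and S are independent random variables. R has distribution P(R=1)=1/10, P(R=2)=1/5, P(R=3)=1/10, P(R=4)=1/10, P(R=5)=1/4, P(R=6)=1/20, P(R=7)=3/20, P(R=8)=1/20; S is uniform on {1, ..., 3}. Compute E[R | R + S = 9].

P(R + S = 9) = 1/12.
Summing R·P(x,y) over outcomes with R + S = 9 gives 7/12.
E[R | R + S = 9] = (7/12) / (1/12) = 7.

7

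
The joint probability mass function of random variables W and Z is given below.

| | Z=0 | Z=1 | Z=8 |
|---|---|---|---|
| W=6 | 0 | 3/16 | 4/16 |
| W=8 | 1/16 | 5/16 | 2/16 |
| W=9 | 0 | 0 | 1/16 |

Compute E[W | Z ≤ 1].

P(Z ≤ 1) = 9/16.
Σ W·P over the event = 6·(3/16) + 8·(1/16) + 8·(5/16) = 33/8.
E[W | Z ≤ 1] = (33/8) / (9/16) = 22/3.

22/3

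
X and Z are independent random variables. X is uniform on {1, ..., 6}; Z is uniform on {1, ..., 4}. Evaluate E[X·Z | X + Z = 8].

43/3

Outcomes with X + Z = 8: (4,4), (5,3), (6,2), each with probability 1/24.
E[X·Z | X + Z = 8] = (16 + 15 + 12) / 3 = 43/3.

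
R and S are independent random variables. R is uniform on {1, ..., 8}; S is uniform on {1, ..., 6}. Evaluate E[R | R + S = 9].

Outcomes with R + S = 9: (3,6), (4,5), (5,4), (6,3), (7,2), (8,1), each with probability 1/48.
E[R | R + S = 9] = (3 + 4 + 5 + 6 + 7 + 8) / 6 = 11/2.

11/2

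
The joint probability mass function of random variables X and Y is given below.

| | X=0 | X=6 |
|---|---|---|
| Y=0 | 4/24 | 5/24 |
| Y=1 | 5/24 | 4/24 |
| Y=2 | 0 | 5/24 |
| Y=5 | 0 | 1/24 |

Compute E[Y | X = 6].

19/15

P(X = 6) = 5/8.
Σ Y·P over the event = 0·(5/24) + 1·(4/24) + 2·(5/24) + 5·(1/24) = 19/24.
E[Y | X = 6] = (19/24) / (5/8) = 19/15.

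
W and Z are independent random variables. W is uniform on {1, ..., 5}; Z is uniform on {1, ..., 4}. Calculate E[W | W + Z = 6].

Outcomes with W + Z = 6: (2,4), (3,3), (4,2), (5,1), each with probability 1/20.
E[W | W + Z = 6] = (2 + 3 + 4 + 5) / 4 = 7/2.

7/2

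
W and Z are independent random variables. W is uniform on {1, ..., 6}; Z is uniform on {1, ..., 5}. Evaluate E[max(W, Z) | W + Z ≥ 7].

P(W + Z ≥ 7) = 1/2.
Summing max(W,Z)·P(x,y) over outcomes with W + Z ≥ 7 gives 77/30.
E[max(W, Z) | W + Z ≥ 7] = (77/30) / (1/2) = 77/15.

77/15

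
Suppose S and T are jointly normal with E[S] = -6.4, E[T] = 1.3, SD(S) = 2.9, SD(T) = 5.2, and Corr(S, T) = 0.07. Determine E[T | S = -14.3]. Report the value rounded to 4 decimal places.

The regression of T on S has slope ρ·σ_T/σ_S and passes through (μ_S, μ_T).
E[T | S=-14.3] = 1.3 + (0.07)·(5.2/2.9)·(-14.3 − (-6.4)) = 1.3 + (0.12552)·(-7.9) = 0.3084.

0.3084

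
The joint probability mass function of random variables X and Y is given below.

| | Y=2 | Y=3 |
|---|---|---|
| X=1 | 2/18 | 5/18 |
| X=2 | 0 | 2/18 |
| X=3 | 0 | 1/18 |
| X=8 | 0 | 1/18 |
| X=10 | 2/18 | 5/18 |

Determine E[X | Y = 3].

P(Y = 3) = 7/9.
Σ X·P over the event = 1·(5/18) + 2·(2/18) + 3·(1/18) + 8·(1/18) + 10·(5/18) = 35/9.
E[X | Y = 3] = (35/9) / (7/9) = 5.

5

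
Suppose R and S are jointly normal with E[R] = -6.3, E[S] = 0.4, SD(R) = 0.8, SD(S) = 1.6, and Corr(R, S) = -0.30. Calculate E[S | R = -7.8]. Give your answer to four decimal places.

E[S | R=x] = μ_S + ρ(σ_S/σ_R)(x − μ_R) for jointly normal variables.
E[S | R=-7.8] = 0.4 + (-0.30)·(1.6/0.8)·(-7.8 − (-6.3)) = 0.4 + (-0.6)·(-1.5) = 1.3000.

1.3000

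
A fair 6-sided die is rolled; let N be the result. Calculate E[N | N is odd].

Given N is odd, N is equally likely to be any of {1, 3, 5}.
E[N | N is odd] = (1 + 3 + 5) / 3 = 3.

3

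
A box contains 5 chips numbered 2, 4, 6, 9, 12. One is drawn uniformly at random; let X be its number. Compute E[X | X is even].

P(X is even) = 4/5.
Σ over the event: 2·1/5 + 4·1/5 + 6·1/5 + 12·1/5 = 24/5.
E[X | X is even] = (24/5) / (4/5) = 6.

6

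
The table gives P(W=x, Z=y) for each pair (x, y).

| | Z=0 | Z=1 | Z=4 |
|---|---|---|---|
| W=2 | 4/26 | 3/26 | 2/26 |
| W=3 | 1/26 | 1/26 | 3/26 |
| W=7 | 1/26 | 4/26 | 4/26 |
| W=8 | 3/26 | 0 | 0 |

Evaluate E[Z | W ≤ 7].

P(W ≤ 7) = 23/26.
Summing Z·P(W=x,Z=y) over the conditioning event gives 22/13.
E[Z | W ≤ 7] = (22/13) / (23/26) = 44/23.

44/23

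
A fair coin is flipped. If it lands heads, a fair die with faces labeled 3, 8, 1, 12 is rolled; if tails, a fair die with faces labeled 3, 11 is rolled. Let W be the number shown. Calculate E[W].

13/2

E[W | heads] = (3+8+1+12)/4 = 6.
E[W | tails] = (3+11)/2 = 7.
E[W] = (1/2)·(6) + (1/2)·(7) = 13/2.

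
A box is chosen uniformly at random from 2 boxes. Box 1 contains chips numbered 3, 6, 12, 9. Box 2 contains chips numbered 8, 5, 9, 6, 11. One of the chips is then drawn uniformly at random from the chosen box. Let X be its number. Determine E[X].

E[X | box 1] = (3+6+12+9)/4 = 15/2.
E[X | box 2] = (8+5+9+6+11)/5 = 39/5.
By the law of total expectation,
E[X] = (1/2)·(15/2) + (1/2)·(39/5) = 153/20.

153/20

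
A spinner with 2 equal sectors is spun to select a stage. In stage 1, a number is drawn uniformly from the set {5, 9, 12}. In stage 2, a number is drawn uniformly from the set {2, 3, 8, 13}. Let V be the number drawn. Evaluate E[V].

91/12

E[V | stage 1] = (5+9+12)/3 = 26/3.
E[V | stage 2] = (2+3+8+13)/4 = 13/2.
By the law of total expectation,
E[V] = (1/2)·(26/3) + (1/2)·(13/2) = 91/12.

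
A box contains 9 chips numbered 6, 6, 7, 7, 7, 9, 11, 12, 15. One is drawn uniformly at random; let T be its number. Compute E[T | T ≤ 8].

33/5

P(T ≤ 8) = 5/9.
Σ over the event: 6·2/9 + 7·1/3 = 11/3.
E[T | T ≤ 8] = (11/3) / (5/9) = 33/5.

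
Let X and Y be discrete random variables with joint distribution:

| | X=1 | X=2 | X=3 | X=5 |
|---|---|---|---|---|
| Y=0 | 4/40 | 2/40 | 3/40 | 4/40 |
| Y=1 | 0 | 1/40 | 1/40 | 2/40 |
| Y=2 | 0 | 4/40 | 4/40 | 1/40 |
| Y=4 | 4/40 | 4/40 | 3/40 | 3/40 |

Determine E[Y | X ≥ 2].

31/16

P(X ≥ 2) = 4/5.
Summing Y·P(X=x,Y=y) over the conditioning event gives 31/20.
E[Y | X ≥ 2] = (31/20) / (4/5) = 31/16.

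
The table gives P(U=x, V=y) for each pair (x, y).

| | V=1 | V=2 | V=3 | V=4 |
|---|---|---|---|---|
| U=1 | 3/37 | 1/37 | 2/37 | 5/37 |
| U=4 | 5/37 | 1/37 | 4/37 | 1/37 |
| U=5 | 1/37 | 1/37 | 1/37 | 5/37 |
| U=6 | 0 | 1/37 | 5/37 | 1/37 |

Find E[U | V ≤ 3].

97/25

P(V ≤ 3) = 25/37.
Summing U·P(U=x,V=y) over the conditioning event gives 97/37.
E[U | V ≤ 3] = (97/37) / (25/37) = 97/25.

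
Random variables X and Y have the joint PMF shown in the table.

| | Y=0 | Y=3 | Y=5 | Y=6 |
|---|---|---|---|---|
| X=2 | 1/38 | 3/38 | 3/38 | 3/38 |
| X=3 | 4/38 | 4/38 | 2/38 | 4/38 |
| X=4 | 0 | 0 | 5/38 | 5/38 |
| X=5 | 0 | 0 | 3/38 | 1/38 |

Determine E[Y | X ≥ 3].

P(X ≥ 3) = 14/19.
Σ Y·P over the event = 0·(4/38) + 3·(4/38) + 5·(2/38) + 6·(4/38) + 5·(5/38) + 6·(5/38) + 5·(3/38) + 6·(1/38) = 61/19.
E[Y | X ≥ 3] = (61/19) / (14/19) = 61/14.

61/14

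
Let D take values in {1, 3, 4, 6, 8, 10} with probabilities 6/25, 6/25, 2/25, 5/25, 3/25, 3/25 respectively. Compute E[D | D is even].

92/13

P(D is even) = 13/25.
Σ over the event: 4·2/25 + 6·1/5 + 8·3/25 + 10·3/25 = 92/25.
E[D | D is even] = (92/25) / (13/25) = 92/13.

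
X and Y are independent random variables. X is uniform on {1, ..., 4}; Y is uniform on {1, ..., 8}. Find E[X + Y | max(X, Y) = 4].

Outcomes with max(X, Y) = 4: (1,4), (2,4), (3,4), (4,1), (4,2), (4,3), (4,4), each with probability 1/32.
E[X + Y | max(X, Y) = 4] = (5 + 6 + 7 + 5 + 6 + 7 + 8) / 7 = 44/7.

44/7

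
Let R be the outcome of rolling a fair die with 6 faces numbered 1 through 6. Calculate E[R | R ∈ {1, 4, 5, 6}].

4

P(R ∈ {1, 4, 5, 6}) = 2/3.
Σ over the event: 1·1/6 + 4·1/6 + 5·1/6 + 6·1/6 = 8/3.
E[R | R ∈ {1, 4, 5, 6}] = (8/3) / (2/3) = 4.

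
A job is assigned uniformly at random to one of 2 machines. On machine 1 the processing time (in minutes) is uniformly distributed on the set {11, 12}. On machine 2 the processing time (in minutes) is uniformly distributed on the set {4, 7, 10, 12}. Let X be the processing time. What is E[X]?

79/8

E[X | machine 1] = (11+12)/2 = 23/2.
E[X | machine 2] = (4+7+10+12)/4 = 33/4.
By the law of total expectation,
E[X] = (1/2)·(23/2) + (1/2)·(33/4) = 79/8.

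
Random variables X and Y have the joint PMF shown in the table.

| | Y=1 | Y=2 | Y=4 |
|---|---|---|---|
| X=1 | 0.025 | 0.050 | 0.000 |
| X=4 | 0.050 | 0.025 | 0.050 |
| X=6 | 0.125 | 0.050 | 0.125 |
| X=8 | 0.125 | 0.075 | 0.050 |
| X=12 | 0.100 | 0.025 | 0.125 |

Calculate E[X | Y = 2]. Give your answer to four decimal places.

6.0000

P(Y = 2) = 0.225.
Σ X·P over the event = 1·(0.050) + 4·(0.025) + 6·(0.050) + 8·(0.075) + 12·(0.025) = 1.350.
E[X | Y = 2] = (1.350) / (0.225) = 6.0000.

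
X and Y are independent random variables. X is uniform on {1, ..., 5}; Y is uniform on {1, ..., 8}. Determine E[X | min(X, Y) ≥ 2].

7/2

P(min(X, Y) ≥ 2) = 7/10.
Summing X·P(x,y) over outcomes with min(X, Y) ≥ 2 gives 49/20.
E[X | min(X, Y) ≥ 2] = (49/20) / (7/10) = 7/2.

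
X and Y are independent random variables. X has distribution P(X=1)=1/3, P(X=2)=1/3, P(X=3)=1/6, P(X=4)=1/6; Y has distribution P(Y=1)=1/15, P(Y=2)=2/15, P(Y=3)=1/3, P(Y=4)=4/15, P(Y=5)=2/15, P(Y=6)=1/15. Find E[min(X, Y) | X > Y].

P(X > Y) = 13/90.
Summing min(X,Y)·P(x,y) over outcomes with X > Y gives 3/10.
E[min(X, Y) | X > Y] = (3/10) / (13/90) = 27/13.

27/13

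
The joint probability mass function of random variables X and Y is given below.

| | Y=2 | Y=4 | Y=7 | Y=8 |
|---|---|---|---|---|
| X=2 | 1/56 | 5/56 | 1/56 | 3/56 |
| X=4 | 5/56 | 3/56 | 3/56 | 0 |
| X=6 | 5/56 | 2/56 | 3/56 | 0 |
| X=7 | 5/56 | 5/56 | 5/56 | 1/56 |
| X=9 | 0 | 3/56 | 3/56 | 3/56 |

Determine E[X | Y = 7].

P(Y = 7) = 15/56.
Σ X·P over the event = 2·(1/56) + 4·(3/56) + 6·(3/56) + 7·(5/56) + 9·(3/56) = 47/28.
E[X | Y = 7] = (47/28) / (15/56) = 94/15.

94/15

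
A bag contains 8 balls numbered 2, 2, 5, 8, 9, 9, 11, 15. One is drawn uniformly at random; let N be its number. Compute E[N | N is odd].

49/5

P(N is odd) = 5/8.
Σ over the event: 5·1/8 + 9·1/4 + 11·1/8 + 15·1/8 = 49/8.
E[N | N is odd] = (49/8) / (5/8) = 49/5.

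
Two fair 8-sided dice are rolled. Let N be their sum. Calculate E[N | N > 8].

P(N > 8) = 9/16.
Σ over the event: 9·1/8 + 10·7/64 + 11·3/32 + 12·5/64 + 13·1/16 + 14·3/64 + 15·1/32 + 16·1/64 = 51/8.
E[N | N > 8] = (51/8) / (9/16) = 34/3.

34/3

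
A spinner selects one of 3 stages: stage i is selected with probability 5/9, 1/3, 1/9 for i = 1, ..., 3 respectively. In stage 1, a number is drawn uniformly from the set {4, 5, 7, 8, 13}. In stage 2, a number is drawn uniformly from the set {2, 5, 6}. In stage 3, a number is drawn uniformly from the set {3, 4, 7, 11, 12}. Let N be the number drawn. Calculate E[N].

E[N | stage 1] = (4+5+7+8+13)/5 = 37/5.
E[N | stage 2] = (2+5+6)/3 = 13/3.
E[N | stage 3] = (3+4+7+11+12)/5 = 37/5.
E[N] = (5/9)·(37/5) + (1/3)·(13/3) + (1/9)·(37/5) = 287/45.

287/45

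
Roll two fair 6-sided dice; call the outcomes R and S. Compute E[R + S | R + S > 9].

Outcomes with R + S > 9: (4,6), (5,5), (5,6), (6,4), (6,5), (6,6), each with probability 1/36.
E[R + S | R + S > 9] = (10 + 10 + 11 + 10 + 11 + 12) / 6 = 32/3.

32/3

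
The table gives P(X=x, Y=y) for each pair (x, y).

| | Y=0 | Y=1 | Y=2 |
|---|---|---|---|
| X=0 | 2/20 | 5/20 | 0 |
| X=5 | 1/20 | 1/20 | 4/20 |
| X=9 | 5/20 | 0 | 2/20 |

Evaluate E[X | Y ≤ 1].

55/14

P(Y ≤ 1) = 7/10.
Σ X·P over the event = 0·(2/20) + 0·(5/20) + 5·(1/20) + 5·(1/20) + 9·(5/20) = 11/4.
E[X | Y ≤ 1] = (11/4) / (7/10) = 55/14.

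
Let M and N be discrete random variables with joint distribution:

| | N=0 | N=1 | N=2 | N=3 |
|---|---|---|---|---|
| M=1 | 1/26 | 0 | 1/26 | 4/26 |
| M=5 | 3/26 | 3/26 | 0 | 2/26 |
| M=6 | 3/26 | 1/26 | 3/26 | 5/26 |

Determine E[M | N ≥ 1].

P(N ≥ 1) = 19/26.
Σ M·P over the event = 1·(1/26) + 1·(4/26) + 5·(3/26) + 5·(2/26) + 6·(1/26) + 6·(3/26) + 6·(5/26) = 42/13.
E[M | N ≥ 1] = (42/13) / (19/26) = 84/19.

84/19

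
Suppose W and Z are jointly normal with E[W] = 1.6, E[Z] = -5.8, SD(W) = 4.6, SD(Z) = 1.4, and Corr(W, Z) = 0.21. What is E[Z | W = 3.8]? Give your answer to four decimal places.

-5.6594

The regression of Z on W has slope ρ·σ_Z/σ_W and passes through (μ_W, μ_Z).
E[Z | W=3.8] = -5.8 + (0.21)·(1.4/4.6)·(3.8 − (1.6)) = -5.8 + (0.063913)·(2.2) = -5.6594.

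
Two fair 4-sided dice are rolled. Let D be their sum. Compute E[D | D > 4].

P(D > 4) = 5/8.
Σ over the event: 5·1/4 + 6·3/16 + 7·1/8 + 8·1/16 = 15/4.
E[D | D > 4] = (15/4) / (5/8) = 6.

6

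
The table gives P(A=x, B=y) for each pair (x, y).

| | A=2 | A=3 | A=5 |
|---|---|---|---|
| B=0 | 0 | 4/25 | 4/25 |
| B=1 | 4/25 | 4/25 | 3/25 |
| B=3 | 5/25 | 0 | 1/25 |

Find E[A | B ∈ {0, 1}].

67/19

P(B ∈ {0, 1}) = 19/25.
Σ A·P over the event = 2·(4/25) + 3·(4/25) + 3·(4/25) + 5·(4/25) + 5·(3/25) = 67/25.
E[A | B ∈ {0, 1}] = (67/25) / (19/25) = 67/19.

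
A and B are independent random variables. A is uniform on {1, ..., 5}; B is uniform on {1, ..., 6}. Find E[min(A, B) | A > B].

2

Outcomes with A > B: (2,1), (3,1), (3,2), (4,1), (4,2), (4,3), (5,1), (5,2), (5,3), (5,4), each with probability 1/30.
E[min(A, B) | A > B] = (1 + 1 + 2 + 1 + 2 + 3 + 1 + 2 + 3 + 4) / 10 = 2.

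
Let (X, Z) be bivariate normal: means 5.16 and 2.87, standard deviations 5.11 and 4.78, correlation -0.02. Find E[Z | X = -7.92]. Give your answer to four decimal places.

3.1147

The regression of Z on X has slope ρ·σ_Z/σ_X and passes through (μ_X, μ_Z).
E[Z | X=-7.92] = 2.87 + (-0.02)·(4.78/5.11)·(-7.92 − (5.16)) = 2.87 + (-0.018708)·(-13.08) = 3.1147.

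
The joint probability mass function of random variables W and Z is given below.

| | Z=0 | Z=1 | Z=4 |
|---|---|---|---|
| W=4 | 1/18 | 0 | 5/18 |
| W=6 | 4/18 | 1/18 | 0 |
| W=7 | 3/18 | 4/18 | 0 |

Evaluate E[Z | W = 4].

P(W = 4) = 1/3.
Σ Z·P over the event = 0·(1/18) + 4·(5/18) = 10/9.
E[Z | W = 4] = (10/9) / (1/3) = 10/3.

10/3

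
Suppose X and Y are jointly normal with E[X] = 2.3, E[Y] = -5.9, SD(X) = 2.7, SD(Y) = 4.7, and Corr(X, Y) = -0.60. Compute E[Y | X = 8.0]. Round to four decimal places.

E[Y | X=x] = μ_Y + ρ(σ_Y/σ_X)(x − μ_X) for jointly normal variables.
E[Y | X=8.0] = -5.9 + (-0.60)·(4.7/2.7)·(8.0 − (2.3)) = -5.9 + (-1.04444)·(5.7) = -11.8533.

-11.8533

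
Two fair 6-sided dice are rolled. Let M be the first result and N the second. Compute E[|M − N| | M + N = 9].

2

Outcomes with M + N = 9: (3,6), (4,5), (5,4), (6,3), each with probability 1/36.
E[|M − N| | M + N = 9] = (3 + 1 + 1 + 3) / 4 = 2.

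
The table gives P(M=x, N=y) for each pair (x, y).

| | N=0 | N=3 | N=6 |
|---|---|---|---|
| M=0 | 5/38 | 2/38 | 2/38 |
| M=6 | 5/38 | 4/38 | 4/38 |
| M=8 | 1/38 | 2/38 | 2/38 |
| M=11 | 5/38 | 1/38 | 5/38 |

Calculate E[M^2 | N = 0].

P(N = 0) = 8/19.
Σ M^2·P over the event = 0·(5/38) + 36·(5/38) + 64·(1/38) + 121·(5/38) = 849/38.
E[M^2 | N = 0] = (849/38) / (8/19) = 849/16.

849/16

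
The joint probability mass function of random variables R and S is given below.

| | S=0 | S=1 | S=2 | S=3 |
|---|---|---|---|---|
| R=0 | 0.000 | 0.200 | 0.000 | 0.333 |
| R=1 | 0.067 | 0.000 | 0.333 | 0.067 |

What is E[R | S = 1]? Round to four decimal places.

0.0000

P(S = 1) = 0.200.
Summing R·P(R=x,S=y) over the conditioning event gives 0.000.
E[R | S = 1] = (0.000) / (0.200) = 0.0000.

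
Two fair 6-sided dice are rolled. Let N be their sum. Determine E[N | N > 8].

P(N > 8) = 5/18.
Σ over the event: 9·1/9 + 10·1/12 + 11·1/18 + 12·1/36 = 25/9.
E[N | N > 8] = (25/9) / (5/18) = 10.

10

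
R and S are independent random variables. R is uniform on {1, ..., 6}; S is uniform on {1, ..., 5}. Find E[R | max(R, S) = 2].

Outcomes with max(R, S) = 2: (1,2), (2,1), (2,2), each with probability 1/30.
E[R | max(R, S) = 2] = (1 + 2 + 2) / 3 = 5/3.

5/3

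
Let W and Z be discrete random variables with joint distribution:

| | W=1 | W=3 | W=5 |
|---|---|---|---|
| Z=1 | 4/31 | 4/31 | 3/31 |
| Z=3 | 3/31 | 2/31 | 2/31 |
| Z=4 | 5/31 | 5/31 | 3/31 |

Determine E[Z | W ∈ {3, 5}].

P(W ∈ {3, 5}) = 19/31.
Summing Z·P(W=x,Z=y) over the conditioning event gives 51/31.
E[Z | W ∈ {3, 5}] = (51/31) / (19/31) = 51/19.

51/19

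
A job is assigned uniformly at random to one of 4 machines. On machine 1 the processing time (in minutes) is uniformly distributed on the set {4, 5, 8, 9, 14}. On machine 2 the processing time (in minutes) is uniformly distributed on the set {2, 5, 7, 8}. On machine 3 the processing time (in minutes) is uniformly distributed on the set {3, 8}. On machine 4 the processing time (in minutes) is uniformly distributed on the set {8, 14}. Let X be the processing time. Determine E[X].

E[X | machine 1] = (4+5+8+9+14)/5 = 8.
E[X | machine 2] = (2+5+7+8)/4 = 11/2.
E[X | machine 3] = (3+8)/2 = 11/2.
E[X | machine 4] = (8+14)/2 = 11.
By the law of total expectation,
E[X] = (1/4)·(8) + (1/4)·(11/2) + (1/4)·(11/2) + (1/4)·(11) = 15/2.

15/2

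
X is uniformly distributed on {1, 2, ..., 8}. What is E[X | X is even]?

5

Given X is even, X is equally likely to be any of {2, 4, 6, 8}.
E[X | X is even] = (2 + 4 + 6 + 8) / 4 = 5.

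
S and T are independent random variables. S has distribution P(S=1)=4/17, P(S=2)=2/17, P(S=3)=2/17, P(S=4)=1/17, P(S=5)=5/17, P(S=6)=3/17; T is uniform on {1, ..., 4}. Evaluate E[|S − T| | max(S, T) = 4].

P(max(S, T) = 4) = 3/17.
Summing |S−T|·P(x,y) over outcomes with max(S, T) = 4 gives 6/17.
E[|S − T| | max(S, T) = 4] = (6/17) / (3/17) = 2.

2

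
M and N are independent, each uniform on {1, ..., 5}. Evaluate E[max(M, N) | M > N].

4

Outcomes with M > N: (2,1), (3,1), (3,2), (4,1), (4,2), (4,3), (5,1), (5,2), (5,3), (5,4), each with probability 1/25.
E[max(M, N) | M > N] = (2 + 3 + 3 + 4 + 4 + 4 + 5 + 5 + 5 + 5) / 10 = 4.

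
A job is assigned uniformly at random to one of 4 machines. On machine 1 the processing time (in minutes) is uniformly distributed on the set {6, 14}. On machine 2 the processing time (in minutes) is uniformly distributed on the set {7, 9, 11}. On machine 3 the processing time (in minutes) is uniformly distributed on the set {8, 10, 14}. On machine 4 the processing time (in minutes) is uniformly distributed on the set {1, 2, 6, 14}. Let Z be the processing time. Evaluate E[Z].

425/48

E[Z | machine 1] = (6+14)/2 = 10.
E[Z | machine 2] = (7+9+11)/3 = 9.
E[Z | machine 3] = (8+10+14)/3 = 32/3.
E[Z | machine 4] = (1+2+6+14)/4 = 23/4.
By the law of total expectation,
E[Z] = (1/4)·(10) + (1/4)·(9) + (1/4)·(32/3) + (1/4)·(23/4) = 425/48.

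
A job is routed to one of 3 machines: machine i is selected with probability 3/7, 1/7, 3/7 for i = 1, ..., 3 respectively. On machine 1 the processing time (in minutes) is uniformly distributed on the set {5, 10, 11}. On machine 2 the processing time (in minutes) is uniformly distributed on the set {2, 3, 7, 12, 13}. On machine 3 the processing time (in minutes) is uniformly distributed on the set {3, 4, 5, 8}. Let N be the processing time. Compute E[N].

242/35

E[N | machine 1] = (5+10+11)/3 = 26/3.
E[N | machine 2] = (2+3+7+12+13)/5 = 37/5.
E[N | machine 3] = (3+4+5+8)/4 = 5.
By the law of total expectation,
E[N] = (3/7)·(26/3) + (1/7)·(37/5) + (3/7)·(5) = 242/35.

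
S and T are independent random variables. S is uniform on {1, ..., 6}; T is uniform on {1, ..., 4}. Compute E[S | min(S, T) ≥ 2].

4

P(min(S, T) ≥ 2) = 5/8.
Summing S·P(x,y) over outcomes with min(S, T) ≥ 2 gives 5/2.
E[S | min(S, T) ≥ 2] = (5/2) / (5/8) = 4.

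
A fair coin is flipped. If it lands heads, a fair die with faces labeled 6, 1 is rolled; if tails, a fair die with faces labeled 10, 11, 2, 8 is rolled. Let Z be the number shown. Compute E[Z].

E[Z | heads] = (6+1)/2 = 7/2.
E[Z | tails] = (10+11+2+8)/4 = 31/4.
By the law of total expectation,
E[Z] = (1/2)·(7/2) + (1/2)·(31/4) = 45/8.

45/8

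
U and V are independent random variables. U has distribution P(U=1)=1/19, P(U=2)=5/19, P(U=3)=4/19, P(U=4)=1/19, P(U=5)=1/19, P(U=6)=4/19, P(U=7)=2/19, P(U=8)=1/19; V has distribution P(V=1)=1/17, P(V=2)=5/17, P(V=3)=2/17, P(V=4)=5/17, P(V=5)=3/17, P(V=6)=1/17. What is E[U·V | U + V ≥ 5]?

P(U + V ≥ 5) = 281/323.
Summing UV·P(x,y) over outcomes with U + V ≥ 5 gives 4385/323.
E[U·V | U + V ≥ 5] = (4385/323) / (281/323) = 4385/281.

4385/281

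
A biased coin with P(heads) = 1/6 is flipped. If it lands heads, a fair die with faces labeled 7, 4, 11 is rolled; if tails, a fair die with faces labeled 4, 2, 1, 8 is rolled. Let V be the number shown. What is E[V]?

313/72

E[V | heads] = (7+4+11)/3 = 22/3.
E[V | tails] = (4+2+1+8)/4 = 15/4.
By the law of total expectation,
E[V] = (1/6)·(22/3) + (5/6)·(15/4) = 313/72.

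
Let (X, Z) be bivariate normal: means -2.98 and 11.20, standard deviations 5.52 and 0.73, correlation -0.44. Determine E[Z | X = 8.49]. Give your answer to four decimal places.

10.5326

For a bivariate normal, E[Z | X=x] = μ_Z + ρ·(σ_Z/σ_X)·(x − μ_X).
E[Z | X=8.49] = 11.20 + (-0.44)·(0.73/5.52)·(8.49 − (-2.98)) = 11.20 + (-0.058188)·(11.47) = 10.5326.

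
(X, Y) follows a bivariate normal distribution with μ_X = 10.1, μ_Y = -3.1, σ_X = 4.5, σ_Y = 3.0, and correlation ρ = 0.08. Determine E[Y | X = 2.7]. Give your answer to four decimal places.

-3.4947

E[Y | X=x] = μ_Y + ρ(σ_Y/σ_X)(x − μ_X) for jointly normal variables.
E[Y | X=2.7] = -3.1 + (0.08)·(3.0/4.5)·(2.7 − (10.1)) = -3.1 + (0.053333)·(-7.4) = -3.4947.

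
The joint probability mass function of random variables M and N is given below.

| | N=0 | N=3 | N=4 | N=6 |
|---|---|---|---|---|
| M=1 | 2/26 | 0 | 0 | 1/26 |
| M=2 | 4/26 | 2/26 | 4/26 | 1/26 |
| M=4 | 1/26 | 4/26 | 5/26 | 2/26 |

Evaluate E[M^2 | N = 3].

12

P(N = 3) = 3/13.
Σ M^2·P over the event = 4·(2/26) + 16·(4/26) = 36/13.
E[M^2 | N = 3] = (36/13) / (3/13) = 12.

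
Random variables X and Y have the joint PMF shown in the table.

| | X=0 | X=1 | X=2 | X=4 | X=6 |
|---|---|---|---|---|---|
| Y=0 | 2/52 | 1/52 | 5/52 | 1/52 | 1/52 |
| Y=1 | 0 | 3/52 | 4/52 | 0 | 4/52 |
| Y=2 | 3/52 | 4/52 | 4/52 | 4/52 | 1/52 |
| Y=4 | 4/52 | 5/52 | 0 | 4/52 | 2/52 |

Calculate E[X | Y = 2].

P(Y = 2) = 4/13.
Σ X·P over the event = 0·(3/52) + 1·(4/52) + 2·(4/52) + 4·(4/52) + 6·(1/52) = 17/26.
E[X | Y = 2] = (17/26) / (4/13) = 17/8.

17/8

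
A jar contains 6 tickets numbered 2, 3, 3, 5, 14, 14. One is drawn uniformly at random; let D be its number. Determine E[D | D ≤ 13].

13/4

P(D ≤ 13) = 2/3.
Σ over the event: 2·1/6 + 3·1/3 + 5·1/6 = 13/6.
E[D | D ≤ 13] = (13/6) / (2/3) = 13/4.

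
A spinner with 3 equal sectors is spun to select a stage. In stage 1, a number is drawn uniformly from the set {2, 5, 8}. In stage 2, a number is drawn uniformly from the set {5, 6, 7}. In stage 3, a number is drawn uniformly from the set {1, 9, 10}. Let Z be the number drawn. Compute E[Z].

E[Z | stage 1] = (2+5+8)/3 = 5.
E[Z | stage 2] = (5+6+7)/3 = 6.
E[Z | stage 3] = (1+9+10)/3 = 20/3.
By the law of total expectation,
E[Z] = (1/3)·(5) + (1/3)·(6) + (1/3)·(20/3) = 53/9.

53/9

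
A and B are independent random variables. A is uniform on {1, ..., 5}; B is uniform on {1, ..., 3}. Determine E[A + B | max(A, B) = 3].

24/5

Outcomes with max(A, B) = 3: (1,3), (2,3), (3,1), (3,2), (3,3), each with probability 1/15.
E[A + B | max(A, B) = 3] = (4 + 5 + 4 + 5 + 6) / 5 = 24/5.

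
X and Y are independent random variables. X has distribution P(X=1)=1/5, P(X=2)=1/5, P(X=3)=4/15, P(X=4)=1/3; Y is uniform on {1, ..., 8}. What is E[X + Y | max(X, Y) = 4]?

P(max(X, Y) = 4) = 1/4.
Summing (X+Y)·P(x,y) over outcomes with max(X, Y) = 4 gives 191/120.
E[X + Y | max(X, Y) = 4] = (191/120) / (1/4) = 191/30.

191/30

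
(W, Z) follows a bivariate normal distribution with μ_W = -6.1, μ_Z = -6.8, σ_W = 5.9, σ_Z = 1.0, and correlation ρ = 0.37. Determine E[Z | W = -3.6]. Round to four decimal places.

For a bivariate normal, E[Z | W=x] = μ_Z + ρ·(σ_Z/σ_W)·(x − μ_W).
E[Z | W=-3.6] = -6.8 + (0.37)·(1.0/5.9)·(-3.6 − (-6.1)) = -6.8 + (0.062712)·(2.5) = -6.6432.

-6.6432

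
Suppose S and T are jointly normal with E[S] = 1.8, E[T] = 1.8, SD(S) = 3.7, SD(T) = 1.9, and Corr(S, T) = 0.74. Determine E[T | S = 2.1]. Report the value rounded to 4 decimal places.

The regression of T on S has slope ρ·σ_T/σ_S and passes through (μ_S, μ_T).
E[T | S=2.1] = 1.8 + (0.74)·(1.9/3.7)·(2.1 − (1.8)) = 1.8 + (0.38)·(0.3) = 1.9140.

1.9140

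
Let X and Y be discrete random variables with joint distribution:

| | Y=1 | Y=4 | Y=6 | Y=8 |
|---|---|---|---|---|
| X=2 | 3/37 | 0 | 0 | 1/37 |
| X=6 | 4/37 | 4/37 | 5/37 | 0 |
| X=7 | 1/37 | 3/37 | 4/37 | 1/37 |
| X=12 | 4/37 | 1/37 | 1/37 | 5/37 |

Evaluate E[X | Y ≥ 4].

P(Y ≥ 4) = 25/37.
Summing X·P(X=x,Y=y) over the conditioning event gives 196/37.
E[X | Y ≥ 4] = (196/37) / (25/37) = 196/25.

196/25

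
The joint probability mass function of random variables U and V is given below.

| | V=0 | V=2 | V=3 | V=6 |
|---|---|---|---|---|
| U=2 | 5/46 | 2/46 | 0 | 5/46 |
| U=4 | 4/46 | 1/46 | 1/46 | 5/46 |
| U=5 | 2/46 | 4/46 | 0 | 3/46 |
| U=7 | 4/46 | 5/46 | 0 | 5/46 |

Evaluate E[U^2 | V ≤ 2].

P(V ≤ 2) = 27/46.
Σ U^2·P over the event = 4·(5/46) + 4·(2/46) + 16·(4/46) + 16·(1/46) + 25·(2/46) + 25·(4/46) + 49·(4/46) + 49·(5/46) = 699/46.
E[U^2 | V ≤ 2] = (699/46) / (27/46) = 233/9.

233/9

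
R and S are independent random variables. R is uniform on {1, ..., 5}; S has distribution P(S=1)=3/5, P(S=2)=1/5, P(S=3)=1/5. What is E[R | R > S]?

P(R > S) = 17/25.
Summing R·P(x,y) over outcomes with R > S gives 63/25.
E[R | R > S] = (63/25) / (17/25) = 63/17.

63/17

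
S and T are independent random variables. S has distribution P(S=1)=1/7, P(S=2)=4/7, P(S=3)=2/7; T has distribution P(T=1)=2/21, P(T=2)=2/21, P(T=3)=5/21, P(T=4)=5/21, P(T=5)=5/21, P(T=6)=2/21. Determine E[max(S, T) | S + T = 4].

43/17

P(S + T = 4) = 17/147.
Summing max(S,T)·P(x,y) over outcomes with S + T = 4 gives 43/147.
E[max(S, T) | S + T = 4] = (43/147) / (17/147) = 43/17.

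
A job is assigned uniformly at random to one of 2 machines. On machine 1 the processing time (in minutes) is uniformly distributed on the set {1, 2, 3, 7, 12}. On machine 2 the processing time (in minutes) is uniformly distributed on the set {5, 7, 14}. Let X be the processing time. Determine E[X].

E[X | machine 1] = (1+2+3+7+12)/5 = 5.
E[X | machine 2] = (5+7+14)/3 = 26/3.
By the law of total expectation,
E[X] = (1/2)·(5) + (1/2)·(26/3) = 41/6.

41/6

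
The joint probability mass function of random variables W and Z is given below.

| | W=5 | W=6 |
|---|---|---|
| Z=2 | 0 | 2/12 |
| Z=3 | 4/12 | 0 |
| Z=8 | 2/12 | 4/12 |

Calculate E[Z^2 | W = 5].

82/3

P(W = 5) = 1/2.
Σ Z^2·P over the event = 9·(4/12) + 64·(2/12) = 41/3.
E[Z^2 | W = 5] = (41/3) / (1/2) = 82/3.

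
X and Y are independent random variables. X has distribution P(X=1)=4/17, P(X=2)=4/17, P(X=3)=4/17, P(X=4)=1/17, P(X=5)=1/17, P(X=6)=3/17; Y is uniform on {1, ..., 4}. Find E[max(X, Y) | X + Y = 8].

27/5

P(X + Y = 8) = 5/68.
Summing max(X,Y)·P(x,y) over outcomes with X + Y = 8 gives 27/68.
E[max(X, Y) | X + Y = 8] = (27/68) / (5/68) = 27/5.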